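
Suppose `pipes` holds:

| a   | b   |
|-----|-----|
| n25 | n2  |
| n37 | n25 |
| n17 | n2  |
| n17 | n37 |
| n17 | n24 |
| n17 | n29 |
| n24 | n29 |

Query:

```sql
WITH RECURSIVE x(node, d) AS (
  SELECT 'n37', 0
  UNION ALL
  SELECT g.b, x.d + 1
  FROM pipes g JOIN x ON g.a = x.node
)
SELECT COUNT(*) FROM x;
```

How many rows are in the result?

Base: (n37, d=0).
Iteration 1: edges from {n37} -> (n25, d=1).
Iteration 2: edges from {n25} -> (n2, d=2).
Iteration 3: no outgoing edges from {n2}; recursion stops.
Total rows emitted: 3.

3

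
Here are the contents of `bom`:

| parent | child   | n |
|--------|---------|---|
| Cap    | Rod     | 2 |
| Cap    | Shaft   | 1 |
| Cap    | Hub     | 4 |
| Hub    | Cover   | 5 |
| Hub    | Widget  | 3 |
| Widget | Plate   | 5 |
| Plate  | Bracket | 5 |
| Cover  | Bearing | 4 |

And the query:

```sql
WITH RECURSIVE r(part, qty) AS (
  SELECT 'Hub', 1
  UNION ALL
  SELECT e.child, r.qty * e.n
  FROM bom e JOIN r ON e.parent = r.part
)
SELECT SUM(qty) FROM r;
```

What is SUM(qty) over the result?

Base: (Hub, qty=1).
Iteration 1: components of {Hub} -> Cover = 1*5 = 5, Widget = 1*3 = 3.
Iteration 2: components of {Cover,Widget} -> Bearing = 5*4 = 20, Plate = 3*5 = 15.
Iteration 3: components of {Bearing,Plate} -> Bracket = 15*5 = 75.
Iteration 4: no further components; recursion stops.
SUM(qty) = 1 + 5 + 3 + 20 + 15 + 75 = 119.

119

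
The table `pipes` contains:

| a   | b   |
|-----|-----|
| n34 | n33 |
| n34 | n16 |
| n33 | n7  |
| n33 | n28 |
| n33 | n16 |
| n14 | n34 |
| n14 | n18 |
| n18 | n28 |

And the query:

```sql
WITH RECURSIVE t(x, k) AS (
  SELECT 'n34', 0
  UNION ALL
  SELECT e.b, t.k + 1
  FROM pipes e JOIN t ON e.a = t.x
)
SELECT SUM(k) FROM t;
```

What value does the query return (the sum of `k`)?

8

Base: (n34, k=0).
Iteration 1: edges from {n34} -> (n16, k=1), (n33, k=1).
Iteration 2: edges from {n16,n33} -> (n16, k=2), (n28, k=2), (n7, k=2).
Iteration 3: no outgoing edges from {n16,n28,n7}; recursion stops.
SUM(k) = 0 + 1 + 1 + 2 + 2 + 2 = 8.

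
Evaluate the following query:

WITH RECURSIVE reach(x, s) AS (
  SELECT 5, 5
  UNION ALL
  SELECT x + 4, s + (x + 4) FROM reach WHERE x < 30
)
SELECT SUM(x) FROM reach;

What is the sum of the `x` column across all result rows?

Base: x=5, s=5.
Iteration 1: 5 < 30 holds -> x = 5 + 4 = 9, s = 5 + 9 = 14.
Iteration 2: 9 < 30 holds -> x = 9 + 4 = 13, s = 14 + 13 = 27.
Iteration 3: 13 < 30 holds -> x = 13 + 4 = 17, s = 27 + 17 = 44.
Iteration 4: 17 < 30 holds -> x = 17 + 4 = 21, s = 44 + 21 = 65.
Iteration 5: 21 < 30 holds -> x = 21 + 4 = 25, s = 65 + 25 = 90.
Iteration 6: 25 < 30 holds -> x = 25 + 4 = 29, s = 90 + 29 = 119.
Iteration 7: 29 < 30 holds -> x = 29 + 4 = 33, s = 119 + 33 = 152.
Iteration 8: 33 < 30 fails; recursion stops.
SUM(x) = 5 + 9 + 13 + 17 + 21 + 25 + 29 + 33 = 152.

152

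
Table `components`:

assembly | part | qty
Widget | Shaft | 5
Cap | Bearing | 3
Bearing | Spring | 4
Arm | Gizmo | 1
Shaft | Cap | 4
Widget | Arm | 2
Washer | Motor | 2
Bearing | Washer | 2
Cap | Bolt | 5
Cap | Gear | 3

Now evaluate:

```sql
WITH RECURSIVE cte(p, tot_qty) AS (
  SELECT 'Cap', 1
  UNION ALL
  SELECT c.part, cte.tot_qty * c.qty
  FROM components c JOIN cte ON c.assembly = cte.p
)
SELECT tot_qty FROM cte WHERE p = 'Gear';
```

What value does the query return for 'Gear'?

Base: (Cap, tot_qty=1).
Iteration 1: components of {Cap} -> Bearing = 1*3 = 3, Bolt = 1*5 = 5, Gear = 1*3 = 3.
Iteration 2: components of {Bearing,Bolt,Gear} -> Spring = 3*4 = 12, Washer = 3*2 = 6.
Iteration 3: components of {Spring,Washer} -> Motor = 6*2 = 12.
Iteration 4: no further components; recursion stops.

3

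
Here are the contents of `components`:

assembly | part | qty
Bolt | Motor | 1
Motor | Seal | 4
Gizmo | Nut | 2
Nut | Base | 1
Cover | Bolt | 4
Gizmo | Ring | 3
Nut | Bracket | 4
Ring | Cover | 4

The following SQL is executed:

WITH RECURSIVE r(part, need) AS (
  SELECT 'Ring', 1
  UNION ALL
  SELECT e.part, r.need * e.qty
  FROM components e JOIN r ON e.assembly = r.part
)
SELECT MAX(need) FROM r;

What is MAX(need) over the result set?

64

Base: (Ring, need=1).
Iteration 1: components of {Ring} -> Cover = 1*4 = 4.
Iteration 2: components of {Cover} -> Bolt = 4*4 = 16.
Iteration 3: components of {Bolt} -> Motor = 16*1 = 16.
Iteration 4: components of {Motor} -> Seal = 16*4 = 64.
Iteration 5: no further components; recursion stops.
need values: 1, 4, 16, 16, 64; the maximum is 64.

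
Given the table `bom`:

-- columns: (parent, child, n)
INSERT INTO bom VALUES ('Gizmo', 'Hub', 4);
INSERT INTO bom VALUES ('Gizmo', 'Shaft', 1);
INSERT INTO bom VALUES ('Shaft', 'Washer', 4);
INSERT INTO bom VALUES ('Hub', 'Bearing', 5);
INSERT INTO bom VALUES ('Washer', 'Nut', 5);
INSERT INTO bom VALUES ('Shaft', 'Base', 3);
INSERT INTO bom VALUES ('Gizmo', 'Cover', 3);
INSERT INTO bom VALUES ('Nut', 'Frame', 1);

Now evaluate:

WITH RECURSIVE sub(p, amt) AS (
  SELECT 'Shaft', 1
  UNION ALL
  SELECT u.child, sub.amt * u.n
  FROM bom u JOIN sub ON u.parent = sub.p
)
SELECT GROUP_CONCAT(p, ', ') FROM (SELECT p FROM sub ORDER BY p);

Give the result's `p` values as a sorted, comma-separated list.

Base, Frame, Nut, Shaft, Washer

Base: (Shaft, amt=1).
Iteration 1: components of {Shaft} -> Base = 1*3 = 3, Washer = 1*4 = 4.
Iteration 2: components of {Base,Washer} -> Nut = 4*5 = 20.
Iteration 3: components of {Nut} -> Frame = 20*1 = 20.
Iteration 4: no further components; recursion stops.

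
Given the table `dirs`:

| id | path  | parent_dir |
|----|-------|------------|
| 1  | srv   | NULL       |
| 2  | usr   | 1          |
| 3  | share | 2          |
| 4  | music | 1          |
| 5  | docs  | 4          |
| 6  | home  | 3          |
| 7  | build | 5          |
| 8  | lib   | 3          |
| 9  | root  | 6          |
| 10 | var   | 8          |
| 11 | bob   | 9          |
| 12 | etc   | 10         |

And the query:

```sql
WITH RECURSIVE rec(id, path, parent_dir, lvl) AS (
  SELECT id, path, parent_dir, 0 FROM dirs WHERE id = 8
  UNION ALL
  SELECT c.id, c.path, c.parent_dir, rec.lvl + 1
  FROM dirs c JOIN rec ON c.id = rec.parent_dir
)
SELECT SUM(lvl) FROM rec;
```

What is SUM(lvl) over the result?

Base: id=8 (lib), parent_dir=3, lvl 0.
Iteration 1: join on id=3 -> share (id 3, parent_dir=2, lvl 1).
Iteration 2: join on id=2 -> usr (id 2, parent_dir=1, lvl 2).
Iteration 3: join on id=1 -> srv (id 1, parent_dir=NULL, lvl 3).
Iteration 4: parent_dir is NULL; no match; recursion stops.
SUM(lvl) = 0 + 1 + 2 + 3 = 6.

6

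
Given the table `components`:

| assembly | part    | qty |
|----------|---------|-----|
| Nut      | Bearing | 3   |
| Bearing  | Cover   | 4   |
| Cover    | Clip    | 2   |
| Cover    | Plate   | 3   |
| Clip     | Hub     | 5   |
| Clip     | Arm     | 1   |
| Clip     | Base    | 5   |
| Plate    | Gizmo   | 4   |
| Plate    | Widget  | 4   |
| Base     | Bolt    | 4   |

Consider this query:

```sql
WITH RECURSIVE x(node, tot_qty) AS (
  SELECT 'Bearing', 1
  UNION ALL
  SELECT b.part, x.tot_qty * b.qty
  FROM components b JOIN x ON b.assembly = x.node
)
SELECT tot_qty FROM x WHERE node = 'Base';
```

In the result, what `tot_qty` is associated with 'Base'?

Base: (Bearing, tot_qty=1).
Iteration 1: components of {Bearing} -> Cover = 1*4 = 4.
Iteration 2: components of {Cover} -> Clip = 4*2 = 8, Plate = 4*3 = 12.
Iteration 3: components of {Clip,Plate} -> Arm = 8*1 = 8, Base = 8*5 = 40, Gizmo = 12*4 = 48, Hub = 8*5 = 40, Widget = 12*4 = 48.
Iteration 4: components of {Arm,Base,Gizmo,Hub,Widget} -> Bolt = 40*4 = 160.
Iteration 5: no further components; recursion stops.

40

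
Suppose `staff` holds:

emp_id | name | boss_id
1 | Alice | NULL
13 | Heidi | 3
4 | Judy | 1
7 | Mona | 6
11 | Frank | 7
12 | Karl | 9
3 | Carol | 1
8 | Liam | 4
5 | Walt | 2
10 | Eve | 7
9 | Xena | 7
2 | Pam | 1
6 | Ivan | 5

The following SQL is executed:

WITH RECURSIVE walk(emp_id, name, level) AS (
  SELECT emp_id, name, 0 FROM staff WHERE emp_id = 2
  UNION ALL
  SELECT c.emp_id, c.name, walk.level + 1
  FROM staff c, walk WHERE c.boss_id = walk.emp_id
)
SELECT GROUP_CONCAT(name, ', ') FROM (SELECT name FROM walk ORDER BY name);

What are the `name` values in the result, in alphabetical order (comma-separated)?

Base: emp_id=2 (Pam) at level 0.
Iteration 1: rows with boss_id in {2} -> Walt (id 5, level 1).
Iteration 2: rows with boss_id in {5} -> Ivan (id 6, level 2).
Iteration 3: rows with boss_id in {6} -> Mona (id 7, level 3).
Iteration 4: rows with boss_id in {7} -> Xena (id 9, level 4), Eve (id 10, level 4), Frank (id 11, level 4).
Iteration 5: rows with boss_id in {9,10,11} -> Karl (id 12, level 5).
Iteration 6: no rows with boss_id in {12}; recursion stops.

Eve, Frank, Ivan, Karl, Mona, Pam, Walt, Xena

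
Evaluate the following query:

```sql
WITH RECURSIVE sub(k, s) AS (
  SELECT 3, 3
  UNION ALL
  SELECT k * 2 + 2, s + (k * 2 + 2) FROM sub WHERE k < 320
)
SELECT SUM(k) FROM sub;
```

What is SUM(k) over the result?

1259

Base: k=3, s=3.
Iteration 1: 3 < 320 holds -> k = 3 * 2 + 2 = 8, s = 3 + 8 = 11.
Iteration 2: 8 < 320 holds -> k = 8 * 2 + 2 = 18, s = 11 + 18 = 29.
Iteration 3: 18 < 320 holds -> k = 18 * 2 + 2 = 38, s = 29 + 38 = 67.
Iteration 4: 38 < 320 holds -> k = 38 * 2 + 2 = 78, s = 67 + 78 = 145.
Iteration 5: 78 < 320 holds -> k = 78 * 2 + 2 = 158, s = 145 + 158 = 303.
Iteration 6: 158 < 320 holds -> k = 158 * 2 + 2 = 318, s = 303 + 318 = 621.
Iteration 7: 318 < 320 holds -> k = 318 * 2 + 2 = 638, s = 621 + 638 = 1259.
Iteration 8: 638 < 320 fails; recursion stops.
SUM(k) = 3 + 8 + 18 + 38 + 78 + 158 + 318 + 638 = 1259.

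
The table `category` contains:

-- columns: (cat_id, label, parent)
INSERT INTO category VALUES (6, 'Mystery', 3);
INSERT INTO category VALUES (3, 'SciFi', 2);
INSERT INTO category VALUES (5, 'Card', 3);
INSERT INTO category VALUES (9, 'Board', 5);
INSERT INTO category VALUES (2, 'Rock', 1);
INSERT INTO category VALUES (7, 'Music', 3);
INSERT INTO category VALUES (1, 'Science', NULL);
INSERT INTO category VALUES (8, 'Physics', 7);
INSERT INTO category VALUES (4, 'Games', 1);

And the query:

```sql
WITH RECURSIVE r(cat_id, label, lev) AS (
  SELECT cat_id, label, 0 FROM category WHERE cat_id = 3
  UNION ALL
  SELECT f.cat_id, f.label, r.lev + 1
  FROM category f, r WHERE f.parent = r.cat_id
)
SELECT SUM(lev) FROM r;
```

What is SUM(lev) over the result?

Base: cat_id=3 (SciFi) at lev 0.
Iteration 1: rows with parent in {3} -> Card (id 5, lev 1), Mystery (id 6, lev 1), Music (id 7, lev 1).
Iteration 2: rows with parent in {5,6,7} -> Physics (id 8, lev 2), Board (id 9, lev 2).
Iteration 3: no rows with parent in {8,9}; recursion stops.
SUM(lev) = 0 + 1 + 1 + 1 + 2 + 2 = 7.

7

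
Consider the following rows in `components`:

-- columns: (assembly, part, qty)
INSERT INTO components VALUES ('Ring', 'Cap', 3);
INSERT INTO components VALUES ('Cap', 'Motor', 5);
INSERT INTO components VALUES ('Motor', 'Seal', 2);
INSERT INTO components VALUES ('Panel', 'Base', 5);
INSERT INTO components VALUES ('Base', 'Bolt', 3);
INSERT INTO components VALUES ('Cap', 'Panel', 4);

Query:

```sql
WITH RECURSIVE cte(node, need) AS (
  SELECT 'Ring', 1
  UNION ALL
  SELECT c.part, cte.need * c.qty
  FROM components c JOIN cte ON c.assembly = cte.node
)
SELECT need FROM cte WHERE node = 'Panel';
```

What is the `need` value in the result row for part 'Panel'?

Base: (Ring, need=1).
Iteration 1: components of {Ring} -> Cap = 1*3 = 3.
Iteration 2: components of {Cap} -> Motor = 3*5 = 15, Panel = 3*4 = 12.
Iteration 3: components of {Motor,Panel} -> Base = 12*5 = 60, Seal = 15*2 = 30.
Iteration 4: components of {Base,Seal} -> Bolt = 60*3 = 180.
Iteration 5: no further components; recursion stops.

12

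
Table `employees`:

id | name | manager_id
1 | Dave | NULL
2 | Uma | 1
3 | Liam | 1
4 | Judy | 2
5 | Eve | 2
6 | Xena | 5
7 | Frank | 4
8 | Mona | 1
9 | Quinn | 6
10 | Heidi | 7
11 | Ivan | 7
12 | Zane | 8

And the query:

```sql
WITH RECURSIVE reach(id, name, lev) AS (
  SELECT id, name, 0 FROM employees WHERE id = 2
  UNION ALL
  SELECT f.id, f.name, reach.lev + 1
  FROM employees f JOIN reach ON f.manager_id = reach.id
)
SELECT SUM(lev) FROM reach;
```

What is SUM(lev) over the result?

Base: id=2 (Uma) at lev 0.
Iteration 1: rows with manager_id in {2} -> Judy (id 4, lev 1), Eve (id 5, lev 1).
Iteration 2: rows with manager_id in {4,5} -> Xena (id 6, lev 2), Frank (id 7, lev 2).
Iteration 3: rows with manager_id in {6,7} -> Quinn (id 9, lev 3), Heidi (id 10, lev 3), Ivan (id 11, lev 3).
Iteration 4: no rows with manager_id in {9,10,11}; recursion stops.
SUM(lev) = 0 + 1 + 1 + 2 + 2 + 3 + 3 + 3 = 15.

15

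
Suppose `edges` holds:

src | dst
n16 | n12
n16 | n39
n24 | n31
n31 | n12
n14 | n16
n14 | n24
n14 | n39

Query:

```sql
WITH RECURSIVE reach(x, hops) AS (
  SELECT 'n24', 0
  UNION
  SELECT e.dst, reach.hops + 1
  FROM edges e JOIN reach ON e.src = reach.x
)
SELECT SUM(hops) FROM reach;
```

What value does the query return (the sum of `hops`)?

Base: (n24, hops=0).
Iteration 1: edges from {n24} -> (n31, hops=1).
Iteration 2: edges from {n31} -> (n12, hops=2).
Iteration 3: no outgoing edges from {n12}; recursion stops.
SUM(hops) = 0 + 1 + 2 = 3.

3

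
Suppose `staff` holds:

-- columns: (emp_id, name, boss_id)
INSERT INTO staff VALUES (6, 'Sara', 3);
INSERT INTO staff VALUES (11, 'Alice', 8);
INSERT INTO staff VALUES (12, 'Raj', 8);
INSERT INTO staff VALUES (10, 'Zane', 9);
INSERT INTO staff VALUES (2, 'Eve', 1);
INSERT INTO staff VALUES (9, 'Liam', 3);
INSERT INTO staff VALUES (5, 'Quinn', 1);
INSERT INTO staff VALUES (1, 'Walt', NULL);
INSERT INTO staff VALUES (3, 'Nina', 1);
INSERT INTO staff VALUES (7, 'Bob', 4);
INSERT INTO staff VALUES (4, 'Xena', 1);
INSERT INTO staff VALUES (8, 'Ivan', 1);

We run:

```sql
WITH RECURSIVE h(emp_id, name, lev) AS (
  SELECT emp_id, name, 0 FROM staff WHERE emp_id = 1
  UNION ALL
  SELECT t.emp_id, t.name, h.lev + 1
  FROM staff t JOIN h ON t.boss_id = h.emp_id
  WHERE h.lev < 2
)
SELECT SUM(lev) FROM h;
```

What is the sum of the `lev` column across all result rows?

15

Base: emp_id=1 (Walt) at lev 0.
Iteration 1: rows with boss_id in {1} -> Eve (id 2, lev 1), Nina (id 3, lev 1), Xena (id 4, lev 1), Quinn (id 5, lev 1), Ivan (id 8, lev 1).
Iteration 2: rows with boss_id in {2,3,4,5,8} -> Sara (id 6, lev 2), Bob (id 7, lev 2), Liam (id 9, lev 2), Alice (id 11, lev 2), Raj (id 12, lev 2).
Iteration 3: lev < 2 fails for all current rows; recursion stops.
SUM(lev) = 0 + 1 + 1 + 1 + 1 + 1 + 2 + 2 + 2 + 2 + 2 = 15.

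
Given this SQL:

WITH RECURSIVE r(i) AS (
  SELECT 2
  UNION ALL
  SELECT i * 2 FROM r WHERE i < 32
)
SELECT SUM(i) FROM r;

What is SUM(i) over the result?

Base: i=2.
Iteration 1: 2 < 32 holds -> i = 2 * 2 = 4.
Iteration 2: 4 < 32 holds -> i = 4 * 2 = 8.
Iteration 3: 8 < 32 holds -> i = 8 * 2 = 16.
Iteration 4: 16 < 32 holds -> i = 16 * 2 = 32.
Iteration 5: 32 < 32 fails; recursion stops.
SUM(i) = 2 + 4 + 8 + 16 + 32 = 62.

62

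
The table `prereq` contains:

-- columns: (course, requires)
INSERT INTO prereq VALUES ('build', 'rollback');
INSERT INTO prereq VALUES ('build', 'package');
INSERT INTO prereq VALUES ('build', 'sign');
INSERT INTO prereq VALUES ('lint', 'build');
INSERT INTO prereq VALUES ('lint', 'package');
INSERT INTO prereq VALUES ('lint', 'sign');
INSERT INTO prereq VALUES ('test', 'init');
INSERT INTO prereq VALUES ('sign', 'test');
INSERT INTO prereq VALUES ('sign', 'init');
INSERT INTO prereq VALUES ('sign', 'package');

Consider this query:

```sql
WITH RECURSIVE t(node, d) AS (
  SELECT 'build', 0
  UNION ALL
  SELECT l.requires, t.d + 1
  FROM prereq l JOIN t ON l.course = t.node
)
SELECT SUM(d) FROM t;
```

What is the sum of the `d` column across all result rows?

12

Base: (build, d=0).
Iteration 1: edges from {build} -> (package, d=1), (rollback, d=1), (sign, d=1).
Iteration 2: edges from {package,rollback,sign} -> (init, d=2), (package, d=2), (test, d=2).
Iteration 3: edges from {init,package,test} -> (init, d=3).
Iteration 4: no outgoing edges from {init}; recursion stops.
SUM(d) = 0 + 1 + 1 + 1 + 2 + 2 + 2 + 3 = 12.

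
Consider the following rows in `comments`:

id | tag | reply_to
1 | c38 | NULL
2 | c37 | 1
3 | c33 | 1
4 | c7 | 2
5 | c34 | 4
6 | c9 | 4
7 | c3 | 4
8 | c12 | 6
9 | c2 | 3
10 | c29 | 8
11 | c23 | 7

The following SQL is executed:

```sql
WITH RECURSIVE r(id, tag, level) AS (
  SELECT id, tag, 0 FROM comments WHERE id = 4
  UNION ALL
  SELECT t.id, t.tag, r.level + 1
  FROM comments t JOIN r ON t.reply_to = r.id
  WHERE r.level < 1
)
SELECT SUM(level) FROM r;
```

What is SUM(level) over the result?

3

Base: id=4 (c7) at level 0.
Iteration 1: rows with reply_to in {4} -> c34 (id 5, level 1), c9 (id 6, level 1), c3 (id 7, level 1).
Iteration 2: level < 1 fails for all current rows; recursion stops.
SUM(level) = 0 + 1 + 1 + 1 = 3.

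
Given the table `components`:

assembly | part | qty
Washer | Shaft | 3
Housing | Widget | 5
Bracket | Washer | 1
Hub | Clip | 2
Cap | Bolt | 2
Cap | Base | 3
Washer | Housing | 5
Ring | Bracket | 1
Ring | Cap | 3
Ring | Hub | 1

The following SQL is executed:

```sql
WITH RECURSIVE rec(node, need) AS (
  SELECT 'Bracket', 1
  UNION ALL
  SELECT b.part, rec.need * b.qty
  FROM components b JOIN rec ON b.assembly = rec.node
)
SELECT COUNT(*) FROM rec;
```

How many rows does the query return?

Base: (Bracket, need=1).
Iteration 1: components of {Bracket} -> Washer = 1*1 = 1.
Iteration 2: components of {Washer} -> Housing = 1*5 = 5, Shaft = 1*3 = 3.
Iteration 3: components of {Housing,Shaft} -> Widget = 5*5 = 25.
Iteration 4: no further components; recursion stops.
Total rows emitted: 5.

5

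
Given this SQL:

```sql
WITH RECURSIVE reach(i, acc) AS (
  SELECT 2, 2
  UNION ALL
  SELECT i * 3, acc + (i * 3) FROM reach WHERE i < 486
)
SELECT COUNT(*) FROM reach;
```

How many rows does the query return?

Base: i=2, acc=2.
Iteration 1: 2 < 486 holds -> i = 2 * 3 = 6, acc = 2 + 6 = 8.
Iteration 2: 6 < 486 holds -> i = 6 * 3 = 18, acc = 8 + 18 = 26.
Iteration 3: 18 < 486 holds -> i = 18 * 3 = 54, acc = 26 + 54 = 80.
Iteration 4: 54 < 486 holds -> i = 54 * 3 = 162, acc = 80 + 162 = 242.
Iteration 5: 162 < 486 holds -> i = 162 * 3 = 486, acc = 242 + 486 = 728.
Iteration 6: 486 < 486 fails; recursion stops.
Total rows emitted: 6.

6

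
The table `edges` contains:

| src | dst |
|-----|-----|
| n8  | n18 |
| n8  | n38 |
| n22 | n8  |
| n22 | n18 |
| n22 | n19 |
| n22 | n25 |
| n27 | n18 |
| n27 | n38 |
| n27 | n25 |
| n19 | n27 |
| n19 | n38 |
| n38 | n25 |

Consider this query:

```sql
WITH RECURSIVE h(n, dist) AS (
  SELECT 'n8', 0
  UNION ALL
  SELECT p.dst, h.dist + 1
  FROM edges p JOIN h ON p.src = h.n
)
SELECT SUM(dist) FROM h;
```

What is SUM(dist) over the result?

Base: (n8, dist=0).
Iteration 1: edges from {n8} -> (n18, dist=1), (n38, dist=1).
Iteration 2: edges from {n18,n38} -> (n25, dist=2).
Iteration 3: no outgoing edges from {n25}; recursion stops.
SUM(dist) = 0 + 1 + 1 + 2 = 4.

4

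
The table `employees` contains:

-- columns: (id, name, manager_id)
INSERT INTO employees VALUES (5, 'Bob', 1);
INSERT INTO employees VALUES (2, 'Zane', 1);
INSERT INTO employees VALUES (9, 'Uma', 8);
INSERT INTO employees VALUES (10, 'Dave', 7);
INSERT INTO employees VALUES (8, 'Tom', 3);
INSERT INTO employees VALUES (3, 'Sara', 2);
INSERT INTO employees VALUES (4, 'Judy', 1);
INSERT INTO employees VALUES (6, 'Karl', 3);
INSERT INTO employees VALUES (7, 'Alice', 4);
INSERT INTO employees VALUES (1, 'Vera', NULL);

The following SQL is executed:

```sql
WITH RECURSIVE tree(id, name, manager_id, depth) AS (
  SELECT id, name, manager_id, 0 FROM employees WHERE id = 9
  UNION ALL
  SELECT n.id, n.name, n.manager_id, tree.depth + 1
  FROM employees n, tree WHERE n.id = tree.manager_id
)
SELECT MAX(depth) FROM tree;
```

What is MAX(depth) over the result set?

4

Base: id=9 (Uma), manager_id=8, depth 0.
Iteration 1: join on id=8 -> Tom (id 8, manager_id=3, depth 1).
Iteration 2: join on id=3 -> Sara (id 3, manager_id=2, depth 2).
Iteration 3: join on id=2 -> Zane (id 2, manager_id=1, depth 3).
Iteration 4: join on id=1 -> Vera (id 1, manager_id=NULL, depth 4).
Iteration 5: manager_id is NULL; no match; recursion stops.
depth values: 0, 1, 2, 3, 4; the maximum is 4.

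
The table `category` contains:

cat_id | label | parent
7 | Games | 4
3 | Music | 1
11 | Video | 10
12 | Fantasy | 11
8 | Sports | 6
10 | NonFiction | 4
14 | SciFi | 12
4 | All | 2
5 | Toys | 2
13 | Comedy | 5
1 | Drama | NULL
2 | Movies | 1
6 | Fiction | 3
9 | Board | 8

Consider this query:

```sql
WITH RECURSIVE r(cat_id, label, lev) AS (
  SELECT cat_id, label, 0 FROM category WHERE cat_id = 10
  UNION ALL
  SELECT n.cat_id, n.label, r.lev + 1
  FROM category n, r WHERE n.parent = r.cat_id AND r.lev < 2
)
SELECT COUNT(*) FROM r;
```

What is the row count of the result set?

3

Base: cat_id=10 (NonFiction) at lev 0.
Iteration 1: rows with parent in {10} -> Video (id 11, lev 1).
Iteration 2: rows with parent in {11} -> Fantasy (id 12, lev 2).
Iteration 3: lev < 2 fails for all current rows; recursion stops.
Total rows emitted: 3.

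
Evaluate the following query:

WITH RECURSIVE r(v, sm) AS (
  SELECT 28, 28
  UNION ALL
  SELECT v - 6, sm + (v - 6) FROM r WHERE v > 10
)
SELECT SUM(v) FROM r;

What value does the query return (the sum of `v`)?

Base: v=28, sm=28.
Iteration 1: 28 > 10 holds -> v = 28 - 6 = 22, sm = 28 + 22 = 50.
Iteration 2: 22 > 10 holds -> v = 22 - 6 = 16, sm = 50 + 16 = 66.
Iteration 3: 16 > 10 holds -> v = 16 - 6 = 10, sm = 66 + 10 = 76.
Iteration 4: 10 > 10 fails; recursion stops.
SUM(v) = 28 + 22 + 16 + 10 = 76.

76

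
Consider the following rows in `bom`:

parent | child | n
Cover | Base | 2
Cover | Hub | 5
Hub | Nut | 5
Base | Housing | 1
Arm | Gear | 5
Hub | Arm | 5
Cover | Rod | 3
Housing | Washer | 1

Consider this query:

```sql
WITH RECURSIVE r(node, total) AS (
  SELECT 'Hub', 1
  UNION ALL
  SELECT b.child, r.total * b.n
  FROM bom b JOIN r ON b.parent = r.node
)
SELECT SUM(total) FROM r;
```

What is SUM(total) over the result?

36

Base: (Hub, total=1).
Iteration 1: components of {Hub} -> Arm = 1*5 = 5, Nut = 1*5 = 5.
Iteration 2: components of {Arm,Nut} -> Gear = 5*5 = 25.
Iteration 3: no further components; recursion stops.
SUM(total) = 1 + 5 + 5 + 25 = 36.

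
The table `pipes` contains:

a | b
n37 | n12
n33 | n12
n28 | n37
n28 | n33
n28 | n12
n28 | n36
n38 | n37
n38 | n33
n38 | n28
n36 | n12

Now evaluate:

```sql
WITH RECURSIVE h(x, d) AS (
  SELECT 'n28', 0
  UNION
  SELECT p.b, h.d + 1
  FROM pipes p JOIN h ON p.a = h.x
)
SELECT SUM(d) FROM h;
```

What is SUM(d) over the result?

6

Base: (n28, d=0).
Iteration 1: edges from {n28} -> (n12, d=1), (n33, d=1), (n36, d=1), (n37, d=1).
Iteration 2: edges from {n12,n33,n36,n37} -> (n12, d=2). [UNION drops 2 duplicate row(s)]
Iteration 3: no outgoing edges from {n12}; recursion stops.
SUM(d) = 0 + 1 + 1 + 1 + 1 + 2 = 6.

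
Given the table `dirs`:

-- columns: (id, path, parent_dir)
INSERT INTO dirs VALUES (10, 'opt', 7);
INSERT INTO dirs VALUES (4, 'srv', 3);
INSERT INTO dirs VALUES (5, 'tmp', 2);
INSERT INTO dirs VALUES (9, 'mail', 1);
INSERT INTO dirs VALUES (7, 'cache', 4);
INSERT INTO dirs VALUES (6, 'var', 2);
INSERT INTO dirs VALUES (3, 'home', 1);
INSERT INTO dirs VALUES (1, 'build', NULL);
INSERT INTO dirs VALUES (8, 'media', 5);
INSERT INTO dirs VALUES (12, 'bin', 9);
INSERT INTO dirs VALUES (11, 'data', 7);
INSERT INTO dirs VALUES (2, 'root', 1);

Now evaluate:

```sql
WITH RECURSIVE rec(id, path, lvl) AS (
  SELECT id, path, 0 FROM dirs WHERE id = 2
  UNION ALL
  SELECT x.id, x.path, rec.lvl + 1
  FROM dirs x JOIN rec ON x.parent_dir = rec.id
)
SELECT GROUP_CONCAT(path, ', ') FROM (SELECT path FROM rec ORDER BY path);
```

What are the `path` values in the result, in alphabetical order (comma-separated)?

Base: id=2 (root) at lvl 0.
Iteration 1: rows with parent_dir in {2} -> tmp (id 5, lvl 1), var (id 6, lvl 1).
Iteration 2: rows with parent_dir in {5,6} -> media (id 8, lvl 2).
Iteration 3: no rows with parent_dir in {8}; recursion stops.

media, root, tmp, var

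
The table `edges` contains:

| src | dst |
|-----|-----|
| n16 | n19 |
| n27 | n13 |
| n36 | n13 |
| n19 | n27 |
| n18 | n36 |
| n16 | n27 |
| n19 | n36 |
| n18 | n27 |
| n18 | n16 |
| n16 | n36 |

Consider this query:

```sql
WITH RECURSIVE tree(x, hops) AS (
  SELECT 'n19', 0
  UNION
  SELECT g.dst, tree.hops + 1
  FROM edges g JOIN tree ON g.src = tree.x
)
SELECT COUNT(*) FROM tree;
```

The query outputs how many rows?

Base: (n19, hops=0).
Iteration 1: edges from {n19} -> (n27, hops=1), (n36, hops=1).
Iteration 2: edges from {n27,n36} -> (n13, hops=2). [UNION drops 1 duplicate row(s)]
Iteration 3: no outgoing edges from {n13}; recursion stops.
Total rows emitted: 4.

4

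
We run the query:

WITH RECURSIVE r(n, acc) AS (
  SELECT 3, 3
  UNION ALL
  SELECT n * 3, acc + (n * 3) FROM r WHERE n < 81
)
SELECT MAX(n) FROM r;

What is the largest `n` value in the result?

Base: n=3, acc=3.
Iteration 1: 3 < 81 holds -> n = 3 * 3 = 9, acc = 3 + 9 = 12.
Iteration 2: 9 < 81 holds -> n = 9 * 3 = 27, acc = 12 + 27 = 39.
Iteration 3: 27 < 81 holds -> n = 27 * 3 = 81, acc = 39 + 81 = 120.
Iteration 4: 81 < 81 fails; recursion stops.
n values: 3, 9, 27, 81; the maximum is 81.

81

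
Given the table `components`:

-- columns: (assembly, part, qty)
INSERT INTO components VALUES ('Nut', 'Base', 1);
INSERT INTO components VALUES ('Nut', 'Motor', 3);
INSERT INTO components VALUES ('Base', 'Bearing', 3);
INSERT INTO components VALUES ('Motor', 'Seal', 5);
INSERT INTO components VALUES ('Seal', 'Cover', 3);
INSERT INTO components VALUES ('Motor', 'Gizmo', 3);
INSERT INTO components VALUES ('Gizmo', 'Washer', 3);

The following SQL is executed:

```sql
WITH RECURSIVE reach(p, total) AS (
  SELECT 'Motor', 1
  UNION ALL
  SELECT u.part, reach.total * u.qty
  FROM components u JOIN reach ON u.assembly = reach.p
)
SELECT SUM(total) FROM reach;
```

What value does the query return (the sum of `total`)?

Base: (Motor, total=1).
Iteration 1: components of {Motor} -> Gizmo = 1*3 = 3, Seal = 1*5 = 5.
Iteration 2: components of {Gizmo,Seal} -> Cover = 5*3 = 15, Washer = 3*3 = 9.
Iteration 3: no further components; recursion stops.
SUM(total) = 1 + 5 + 3 + 15 + 9 = 33.

33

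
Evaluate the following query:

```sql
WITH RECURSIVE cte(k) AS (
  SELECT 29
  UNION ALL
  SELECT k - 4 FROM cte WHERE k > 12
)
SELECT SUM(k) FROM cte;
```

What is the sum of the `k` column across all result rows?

114

Base: k=29.
Iteration 1: 29 > 12 holds -> k = 29 - 4 = 25.
Iteration 2: 25 > 12 holds -> k = 25 - 4 = 21.
Iteration 3: 21 > 12 holds -> k = 21 - 4 = 17.
Iteration 4: 17 > 12 holds -> k = 17 - 4 = 13.
Iteration 5: 13 > 12 holds -> k = 13 - 4 = 9.
Iteration 6: 9 > 12 fails; recursion stops.
SUM(k) = 29 + 25 + 21 + 17 + 13 + 9 = 114.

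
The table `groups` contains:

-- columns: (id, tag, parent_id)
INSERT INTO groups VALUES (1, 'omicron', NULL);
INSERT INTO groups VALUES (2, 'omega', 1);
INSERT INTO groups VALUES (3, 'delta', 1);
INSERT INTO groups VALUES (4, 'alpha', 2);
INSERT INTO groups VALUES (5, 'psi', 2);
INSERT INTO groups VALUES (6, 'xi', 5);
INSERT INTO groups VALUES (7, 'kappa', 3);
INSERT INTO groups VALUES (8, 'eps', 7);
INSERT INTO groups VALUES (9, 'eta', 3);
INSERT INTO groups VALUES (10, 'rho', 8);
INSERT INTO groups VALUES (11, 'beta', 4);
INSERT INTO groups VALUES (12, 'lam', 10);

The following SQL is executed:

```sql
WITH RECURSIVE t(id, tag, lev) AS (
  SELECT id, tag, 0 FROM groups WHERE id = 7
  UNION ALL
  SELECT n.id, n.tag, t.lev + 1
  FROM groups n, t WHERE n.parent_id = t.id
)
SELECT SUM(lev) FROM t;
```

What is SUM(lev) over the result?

6

Base: id=7 (kappa) at lev 0.
Iteration 1: rows with parent_id in {7} -> eps (id 8, lev 1).
Iteration 2: rows with parent_id in {8} -> rho (id 10, lev 2).
Iteration 3: rows with parent_id in {10} -> lam (id 12, lev 3).
Iteration 4: no rows with parent_id in {12}; recursion stops.
SUM(lev) = 0 + 1 + 2 + 3 = 6.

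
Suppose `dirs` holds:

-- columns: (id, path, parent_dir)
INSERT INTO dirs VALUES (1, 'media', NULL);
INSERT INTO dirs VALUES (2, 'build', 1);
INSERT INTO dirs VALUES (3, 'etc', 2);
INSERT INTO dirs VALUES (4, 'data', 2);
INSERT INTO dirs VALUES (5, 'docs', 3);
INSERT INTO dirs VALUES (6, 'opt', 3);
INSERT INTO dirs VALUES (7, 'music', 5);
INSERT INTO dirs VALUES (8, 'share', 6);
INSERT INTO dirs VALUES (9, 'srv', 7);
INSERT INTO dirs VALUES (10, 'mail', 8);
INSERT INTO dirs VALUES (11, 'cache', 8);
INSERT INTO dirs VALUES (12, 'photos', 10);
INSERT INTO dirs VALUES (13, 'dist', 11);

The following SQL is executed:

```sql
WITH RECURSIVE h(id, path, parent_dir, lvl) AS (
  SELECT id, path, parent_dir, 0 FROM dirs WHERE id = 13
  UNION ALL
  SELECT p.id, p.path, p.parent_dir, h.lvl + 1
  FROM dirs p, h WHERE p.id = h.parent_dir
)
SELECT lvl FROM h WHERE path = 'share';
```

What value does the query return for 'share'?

2

Base: id=13 (dist), parent_dir=11, lvl 0.
Iteration 1: join on id=11 -> cache (id 11, parent_dir=8, lvl 1).
Iteration 2: join on id=8 -> share (id 8, parent_dir=6, lvl 2).
Iteration 3: join on id=6 -> opt (id 6, parent_dir=3, lvl 3).
Iteration 4: join on id=3 -> etc (id 3, parent_dir=2, lvl 4).
Iteration 5: join on id=2 -> build (id 2, parent_dir=1, lvl 5).
Iteration 6: join on id=1 -> media (id 1, parent_dir=NULL, lvl 6).
Iteration 7: parent_dir is NULL; no match; recursion stops.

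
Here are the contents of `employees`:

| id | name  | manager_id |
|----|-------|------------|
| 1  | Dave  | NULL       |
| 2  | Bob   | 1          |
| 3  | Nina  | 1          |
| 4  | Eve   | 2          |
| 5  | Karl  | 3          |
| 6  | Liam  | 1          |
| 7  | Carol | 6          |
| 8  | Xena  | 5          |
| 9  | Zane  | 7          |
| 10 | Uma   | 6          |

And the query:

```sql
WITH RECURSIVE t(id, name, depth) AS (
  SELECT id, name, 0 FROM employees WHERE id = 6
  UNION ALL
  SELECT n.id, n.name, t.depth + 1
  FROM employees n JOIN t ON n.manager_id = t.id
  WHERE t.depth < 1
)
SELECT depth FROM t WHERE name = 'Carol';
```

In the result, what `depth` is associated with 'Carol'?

Base: id=6 (Liam) at depth 0.
Iteration 1: rows with manager_id in {6} -> Carol (id 7, depth 1), Uma (id 10, depth 1).
Iteration 2: depth < 1 fails for all current rows; recursion stops.

1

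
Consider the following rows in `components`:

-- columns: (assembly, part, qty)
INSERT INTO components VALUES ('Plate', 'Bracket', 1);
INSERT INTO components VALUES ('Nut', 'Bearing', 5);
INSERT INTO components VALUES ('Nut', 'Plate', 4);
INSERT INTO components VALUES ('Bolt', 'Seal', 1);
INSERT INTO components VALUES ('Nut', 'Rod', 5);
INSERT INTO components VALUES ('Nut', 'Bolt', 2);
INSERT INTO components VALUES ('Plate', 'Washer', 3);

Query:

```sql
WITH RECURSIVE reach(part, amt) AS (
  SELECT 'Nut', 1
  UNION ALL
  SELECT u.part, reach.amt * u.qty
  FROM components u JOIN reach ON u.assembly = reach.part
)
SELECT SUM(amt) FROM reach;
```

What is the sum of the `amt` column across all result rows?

Base: (Nut, amt=1).
Iteration 1: components of {Nut} -> Bearing = 1*5 = 5, Bolt = 1*2 = 2, Plate = 1*4 = 4, Rod = 1*5 = 5.
Iteration 2: components of {Bearing,Bolt,Plate,Rod} -> Bracket = 4*1 = 4, Seal = 2*1 = 2, Washer = 4*3 = 12.
Iteration 3: no further components; recursion stops.
SUM(amt) = 1 + 2 + 5 + 4 + 5 + 2 + 4 + 12 = 35.

35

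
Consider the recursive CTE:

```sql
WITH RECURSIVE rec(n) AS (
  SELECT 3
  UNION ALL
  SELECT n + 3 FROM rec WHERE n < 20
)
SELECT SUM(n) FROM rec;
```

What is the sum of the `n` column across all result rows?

Base: n=3.
Iteration 1: 3 < 20 holds -> n = 3 + 3 = 6.
Iteration 2: 6 < 20 holds -> n = 6 + 3 = 9.
Iteration 3: 9 < 20 holds -> n = 9 + 3 = 12.
Iteration 4: 12 < 20 holds -> n = 12 + 3 = 15.
Iteration 5: 15 < 20 holds -> n = 15 + 3 = 18.
Iteration 6: 18 < 20 holds -> n = 18 + 3 = 21.
Iteration 7: 21 < 20 fails; recursion stops.
SUM(n) = 3 + 6 + 9 + 12 + 15 + 18 + 21 = 84.

84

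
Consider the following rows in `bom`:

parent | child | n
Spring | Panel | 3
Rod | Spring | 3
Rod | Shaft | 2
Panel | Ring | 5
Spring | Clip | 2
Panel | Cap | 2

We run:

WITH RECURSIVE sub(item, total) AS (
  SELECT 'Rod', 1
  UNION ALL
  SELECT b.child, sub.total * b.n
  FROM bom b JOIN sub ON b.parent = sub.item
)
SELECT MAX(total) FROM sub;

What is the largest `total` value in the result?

Base: (Rod, total=1).
Iteration 1: components of {Rod} -> Shaft = 1*2 = 2, Spring = 1*3 = 3.
Iteration 2: components of {Shaft,Spring} -> Clip = 3*2 = 6, Panel = 3*3 = 9.
Iteration 3: components of {Clip,Panel} -> Cap = 9*2 = 18, Ring = 9*5 = 45.
Iteration 4: no further components; recursion stops.
total values: 1, 3, 2, 9, 6, 18, 45; the maximum is 45.

45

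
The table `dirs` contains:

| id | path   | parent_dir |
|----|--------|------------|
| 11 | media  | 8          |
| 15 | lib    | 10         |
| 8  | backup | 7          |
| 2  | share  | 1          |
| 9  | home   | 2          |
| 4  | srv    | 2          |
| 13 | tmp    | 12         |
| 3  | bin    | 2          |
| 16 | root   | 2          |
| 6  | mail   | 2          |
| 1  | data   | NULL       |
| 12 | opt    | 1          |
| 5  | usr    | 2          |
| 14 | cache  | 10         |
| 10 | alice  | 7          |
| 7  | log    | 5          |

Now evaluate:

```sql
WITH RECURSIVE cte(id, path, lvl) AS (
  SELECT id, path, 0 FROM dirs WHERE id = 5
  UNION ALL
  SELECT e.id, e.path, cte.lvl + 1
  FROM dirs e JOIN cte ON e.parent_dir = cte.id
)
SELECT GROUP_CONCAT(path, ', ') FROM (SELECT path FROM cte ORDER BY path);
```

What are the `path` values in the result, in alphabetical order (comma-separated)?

alice, backup, cache, lib, log, media, usr

Base: id=5 (usr) at lvl 0.
Iteration 1: rows with parent_dir in {5} -> log (id 7, lvl 1).
Iteration 2: rows with parent_dir in {7} -> backup (id 8, lvl 2), alice (id 10, lvl 2).
Iteration 3: rows with parent_dir in {8,10} -> media (id 11, lvl 3), cache (id 14, lvl 3), lib (id 15, lvl 3).
Iteration 4: no rows with parent_dir in {11,14,15}; recursion stops.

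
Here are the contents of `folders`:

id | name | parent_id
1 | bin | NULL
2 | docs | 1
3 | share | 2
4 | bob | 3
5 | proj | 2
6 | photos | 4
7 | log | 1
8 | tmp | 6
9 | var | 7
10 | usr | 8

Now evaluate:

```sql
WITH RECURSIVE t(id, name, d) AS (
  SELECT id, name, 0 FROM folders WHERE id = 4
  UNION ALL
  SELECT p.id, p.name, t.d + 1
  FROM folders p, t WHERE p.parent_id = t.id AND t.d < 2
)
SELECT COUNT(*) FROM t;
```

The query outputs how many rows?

Base: id=4 (bob) at d 0.
Iteration 1: rows with parent_id in {4} -> photos (id 6, d 1).
Iteration 2: rows with parent_id in {6} -> tmp (id 8, d 2).
Iteration 3: d < 2 fails for all current rows; recursion stops.
Total rows emitted: 3.

3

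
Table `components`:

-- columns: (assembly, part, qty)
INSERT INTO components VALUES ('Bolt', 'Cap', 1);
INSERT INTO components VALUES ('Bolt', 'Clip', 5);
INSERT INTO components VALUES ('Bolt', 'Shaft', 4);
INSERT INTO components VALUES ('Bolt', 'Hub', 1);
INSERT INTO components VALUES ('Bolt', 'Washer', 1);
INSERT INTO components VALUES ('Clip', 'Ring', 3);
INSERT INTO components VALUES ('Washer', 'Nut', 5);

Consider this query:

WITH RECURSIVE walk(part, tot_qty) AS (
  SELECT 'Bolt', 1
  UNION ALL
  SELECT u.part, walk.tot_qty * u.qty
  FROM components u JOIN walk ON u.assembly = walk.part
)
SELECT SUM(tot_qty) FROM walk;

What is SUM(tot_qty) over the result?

Base: (Bolt, tot_qty=1).
Iteration 1: components of {Bolt} -> Cap = 1*1 = 1, Clip = 1*5 = 5, Hub = 1*1 = 1, Shaft = 1*4 = 4, Washer = 1*1 = 1.
Iteration 2: components of {Cap,Clip,Hub,Shaft,Washer} -> Nut = 1*5 = 5, Ring = 5*3 = 15.
Iteration 3: no further components; recursion stops.
SUM(tot_qty) = 1 + 1 + 5 + 4 + 1 + 1 + 15 + 5 = 33.

33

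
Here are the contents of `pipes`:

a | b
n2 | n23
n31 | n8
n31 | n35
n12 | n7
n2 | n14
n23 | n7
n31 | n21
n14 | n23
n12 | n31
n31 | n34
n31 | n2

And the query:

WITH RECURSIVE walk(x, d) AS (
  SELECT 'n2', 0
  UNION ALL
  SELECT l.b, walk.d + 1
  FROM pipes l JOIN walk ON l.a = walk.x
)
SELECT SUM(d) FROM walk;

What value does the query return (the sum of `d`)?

9

Base: (n2, d=0).
Iteration 1: edges from {n2} -> (n14, d=1), (n23, d=1).
Iteration 2: edges from {n14,n23} -> (n23, d=2), (n7, d=2).
Iteration 3: edges from {n23,n7} -> (n7, d=3).
Iteration 4: no outgoing edges from {n7}; recursion stops.
SUM(d) = 0 + 1 + 1 + 2 + 2 + 3 = 9.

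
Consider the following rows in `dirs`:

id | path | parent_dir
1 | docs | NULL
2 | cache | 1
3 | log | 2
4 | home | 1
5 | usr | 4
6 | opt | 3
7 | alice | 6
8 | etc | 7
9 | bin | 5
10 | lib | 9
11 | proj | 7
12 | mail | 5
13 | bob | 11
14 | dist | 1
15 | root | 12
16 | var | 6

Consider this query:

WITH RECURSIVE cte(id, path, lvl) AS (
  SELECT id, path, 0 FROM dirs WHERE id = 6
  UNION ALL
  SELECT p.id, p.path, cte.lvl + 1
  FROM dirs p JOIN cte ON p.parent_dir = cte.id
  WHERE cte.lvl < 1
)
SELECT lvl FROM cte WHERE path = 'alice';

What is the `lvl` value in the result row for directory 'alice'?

Base: id=6 (opt) at lvl 0.
Iteration 1: rows with parent_dir in {6} -> alice (id 7, lvl 1), var (id 16, lvl 1).
Iteration 2: lvl < 1 fails for all current rows; recursion stops.

1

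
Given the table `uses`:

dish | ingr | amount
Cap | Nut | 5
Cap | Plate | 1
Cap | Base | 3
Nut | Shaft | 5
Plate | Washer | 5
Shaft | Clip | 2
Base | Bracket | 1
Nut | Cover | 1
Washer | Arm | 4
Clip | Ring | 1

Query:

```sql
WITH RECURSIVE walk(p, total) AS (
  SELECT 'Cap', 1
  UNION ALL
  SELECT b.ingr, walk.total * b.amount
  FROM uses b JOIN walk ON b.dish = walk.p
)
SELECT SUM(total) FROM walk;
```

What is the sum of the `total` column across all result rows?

Base: (Cap, total=1).
Iteration 1: components of {Cap} -> Base = 1*3 = 3, Nut = 1*5 = 5, Plate = 1*1 = 1.
Iteration 2: components of {Base,Nut,Plate} -> Bracket = 3*1 = 3, Cover = 5*1 = 5, Shaft = 5*5 = 25, Washer = 1*5 = 5.
Iteration 3: components of {Bracket,Cover,Shaft,Washer} -> Arm = 5*4 = 20, Clip = 25*2 = 50.
Iteration 4: components of {Arm,Clip} -> Ring = 50*1 = 50.
Iteration 5: no further components; recursion stops.
SUM(total) = 1 + 5 + 1 + 3 + 25 + 5 + 5 + 3 + 50 + 20 + 50 = 168.

168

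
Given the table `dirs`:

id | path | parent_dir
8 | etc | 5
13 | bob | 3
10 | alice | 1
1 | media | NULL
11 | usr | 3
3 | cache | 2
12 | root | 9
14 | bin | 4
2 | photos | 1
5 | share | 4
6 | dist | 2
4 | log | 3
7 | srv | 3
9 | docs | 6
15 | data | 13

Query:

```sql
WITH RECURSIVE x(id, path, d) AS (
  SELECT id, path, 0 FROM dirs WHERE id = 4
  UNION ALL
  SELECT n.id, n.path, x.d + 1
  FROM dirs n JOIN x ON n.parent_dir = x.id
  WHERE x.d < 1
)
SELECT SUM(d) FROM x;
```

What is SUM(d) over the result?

2

Base: id=4 (log) at d 0.
Iteration 1: rows with parent_dir in {4} -> share (id 5, d 1), bin (id 14, d 1).
Iteration 2: d < 1 fails for all current rows; recursion stops.
SUM(d) = 0 + 1 + 1 = 2.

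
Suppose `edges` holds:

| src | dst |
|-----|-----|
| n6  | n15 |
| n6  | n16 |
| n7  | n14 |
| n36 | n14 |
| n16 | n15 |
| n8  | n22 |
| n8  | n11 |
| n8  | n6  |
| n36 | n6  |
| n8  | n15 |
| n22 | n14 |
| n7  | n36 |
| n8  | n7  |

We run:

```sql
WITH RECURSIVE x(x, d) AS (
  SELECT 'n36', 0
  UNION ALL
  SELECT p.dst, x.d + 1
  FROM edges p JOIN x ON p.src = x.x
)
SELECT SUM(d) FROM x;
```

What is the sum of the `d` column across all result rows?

9

Base: (n36, d=0).
Iteration 1: edges from {n36} -> (n14, d=1), (n6, d=1).
Iteration 2: edges from {n14,n6} -> (n15, d=2), (n16, d=2).
Iteration 3: edges from {n15,n16} -> (n15, d=3).
Iteration 4: no outgoing edges from {n15}; recursion stops.
SUM(d) = 0 + 1 + 1 + 2 + 2 + 3 = 9.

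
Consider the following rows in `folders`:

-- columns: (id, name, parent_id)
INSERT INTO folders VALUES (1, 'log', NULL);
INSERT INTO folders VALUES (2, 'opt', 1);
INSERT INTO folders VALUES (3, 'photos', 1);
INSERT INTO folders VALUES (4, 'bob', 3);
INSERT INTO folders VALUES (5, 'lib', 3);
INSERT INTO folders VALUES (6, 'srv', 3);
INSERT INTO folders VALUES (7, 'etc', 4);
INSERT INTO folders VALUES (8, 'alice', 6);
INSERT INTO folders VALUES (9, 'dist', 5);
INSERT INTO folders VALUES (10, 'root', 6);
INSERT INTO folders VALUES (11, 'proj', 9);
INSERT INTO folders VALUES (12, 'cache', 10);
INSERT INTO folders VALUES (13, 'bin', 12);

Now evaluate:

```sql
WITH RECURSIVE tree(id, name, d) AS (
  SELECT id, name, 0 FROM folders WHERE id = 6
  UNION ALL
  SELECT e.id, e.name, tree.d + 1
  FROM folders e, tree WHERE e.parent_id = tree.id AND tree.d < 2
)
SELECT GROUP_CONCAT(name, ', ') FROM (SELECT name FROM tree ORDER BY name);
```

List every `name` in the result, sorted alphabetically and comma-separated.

Base: id=6 (srv) at d 0.
Iteration 1: rows with parent_id in {6} -> alice (id 8, d 1), root (id 10, d 1).
Iteration 2: rows with parent_id in {8,10} -> cache (id 12, d 2).
Iteration 3: d < 2 fails for all current rows; recursion stops.

alice, cache, root, srv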